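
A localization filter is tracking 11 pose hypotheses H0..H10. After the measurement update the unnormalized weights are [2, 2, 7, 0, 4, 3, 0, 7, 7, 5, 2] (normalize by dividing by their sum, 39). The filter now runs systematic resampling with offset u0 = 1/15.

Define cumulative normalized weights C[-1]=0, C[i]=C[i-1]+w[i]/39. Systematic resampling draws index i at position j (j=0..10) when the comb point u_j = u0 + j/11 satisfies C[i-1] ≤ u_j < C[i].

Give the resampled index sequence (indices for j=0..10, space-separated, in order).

1 2 2 4 5 7 7 8 8 9 10

C = [2/39, 4/39, 11/39, 11/39, 5/13, 6/13, 6/13, 25/39, 32/39, 37/39, 1]
j=0: u_0=1/15 ∈ [2/39, 4/39) → index 1
j=1: u_1=26/165 ∈ [4/39, 11/39) → index 2
j=2: u_2=41/165 ∈ [4/39, 11/39) → index 2
j=3: u_3=56/165 ∈ [11/39, 5/13) → index 4
j=4: u_4=71/165 ∈ [5/13, 6/13) → index 5
j=5: u_5=86/165 ∈ [6/13, 25/39) → index 7
j=6: u_6=101/165 ∈ [6/13, 25/39) → index 7
j=7: u_7=116/165 ∈ [25/39, 32/39) → index 8
j=8: u_8=131/165 ∈ [25/39, 32/39) → index 8
j=9: u_9=146/165 ∈ [32/39, 37/39) → index 9
j=10: u_10=161/165 ∈ [37/39, 1) → index 10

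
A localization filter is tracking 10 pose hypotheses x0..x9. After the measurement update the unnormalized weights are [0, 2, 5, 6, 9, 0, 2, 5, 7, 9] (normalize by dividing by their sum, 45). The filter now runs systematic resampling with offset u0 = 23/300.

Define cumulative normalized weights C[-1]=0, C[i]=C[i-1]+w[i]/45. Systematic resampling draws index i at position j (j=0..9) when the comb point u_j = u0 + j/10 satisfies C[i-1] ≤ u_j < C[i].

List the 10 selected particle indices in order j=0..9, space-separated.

C = [0, 2/45, 7/45, 13/45, 22/45, 22/45, 8/15, 29/45, 4/5, 1]
j=0: u_0=23/300 ∈ [2/45, 7/45) → index 2
j=1: u_1=53/300 ∈ [7/45, 13/45) → index 3
j=2: u_2=83/300 ∈ [7/45, 13/45) → index 3
j=3: u_3=113/300 ∈ [13/45, 22/45) → index 4
j=4: u_4=143/300 ∈ [13/45, 22/45) → index 4
j=5: u_5=173/300 ∈ [8/15, 29/45) → index 7
j=6: u_6=203/300 ∈ [29/45, 4/5) → index 8
j=7: u_7=233/300 ∈ [29/45, 4/5) → index 8
j=8: u_8=263/300 ∈ [4/5, 1) → index 9
j=9: u_9=293/300 ∈ [4/5, 1) → index 9

2 3 3 4 4 7 8 8 9 9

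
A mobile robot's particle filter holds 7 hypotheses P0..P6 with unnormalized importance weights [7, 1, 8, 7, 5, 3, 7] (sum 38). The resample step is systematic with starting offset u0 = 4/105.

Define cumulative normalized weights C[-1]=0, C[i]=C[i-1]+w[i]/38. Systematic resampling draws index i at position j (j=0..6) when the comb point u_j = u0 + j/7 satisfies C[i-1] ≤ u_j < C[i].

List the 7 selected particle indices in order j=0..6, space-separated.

0 0 2 3 4 5 6

C = [7/38, 4/19, 8/19, 23/38, 14/19, 31/38, 1]
j=0: u_0=4/105 ∈ [0, 7/38) → index 0
j=1: u_1=19/105 ∈ [0, 7/38) → index 0
j=2: u_2=34/105 ∈ [4/19, 8/19) → index 2
j=3: u_3=7/15 ∈ [8/19, 23/38) → index 3
j=4: u_4=64/105 ∈ [23/38, 14/19) → index 4
j=5: u_5=79/105 ∈ [14/19, 31/38) → index 5
j=6: u_6=94/105 ∈ [31/38, 1) → index 6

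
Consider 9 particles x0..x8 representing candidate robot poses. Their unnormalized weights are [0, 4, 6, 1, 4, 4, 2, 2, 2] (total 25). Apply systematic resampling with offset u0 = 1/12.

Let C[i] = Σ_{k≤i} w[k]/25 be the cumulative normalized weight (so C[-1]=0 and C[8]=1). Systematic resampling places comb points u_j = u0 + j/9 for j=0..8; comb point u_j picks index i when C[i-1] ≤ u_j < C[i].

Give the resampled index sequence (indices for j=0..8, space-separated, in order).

C = [0, 4/25, 2/5, 11/25, 3/5, 19/25, 21/25, 23/25, 1]
j=0: u_0=1/12 ∈ [0, 4/25) → index 1
j=1: u_1=7/36 ∈ [4/25, 2/5) → index 2
j=2: u_2=11/36 ∈ [4/25, 2/5) → index 2
j=3: u_3=5/12 ∈ [2/5, 11/25) → index 3
j=4: u_4=19/36 ∈ [11/25, 3/5) → index 4
j=5: u_5=23/36 ∈ [3/5, 19/25) → index 5
j=6: u_6=3/4 ∈ [3/5, 19/25) → index 5
j=7: u_7=31/36 ∈ [21/25, 23/25) → index 7
j=8: u_8=35/36 ∈ [23/25, 1) → index 8

1 2 2 3 4 5 5 7 8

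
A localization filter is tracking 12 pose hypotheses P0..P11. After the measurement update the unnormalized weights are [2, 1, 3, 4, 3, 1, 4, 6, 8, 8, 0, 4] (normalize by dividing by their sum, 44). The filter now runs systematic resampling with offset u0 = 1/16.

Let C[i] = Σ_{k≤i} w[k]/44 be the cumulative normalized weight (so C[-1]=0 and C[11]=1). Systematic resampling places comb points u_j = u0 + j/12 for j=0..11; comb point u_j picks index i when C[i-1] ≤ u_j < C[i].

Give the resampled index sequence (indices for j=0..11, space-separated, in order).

C = [1/22, 3/44, 3/22, 5/22, 13/44, 7/22, 9/22, 6/11, 8/11, 10/11, 10/11, 1]
j=0: u_0=1/16 ∈ [1/22, 3/44) → index 1
j=1: u_1=7/48 ∈ [3/22, 5/22) → index 3
j=2: u_2=11/48 ∈ [5/22, 13/44) → index 4
j=3: u_3=5/16 ∈ [13/44, 7/22) → index 5
j=4: u_4=19/48 ∈ [7/22, 9/22) → index 6
j=5: u_5=23/48 ∈ [9/22, 6/11) → index 7
j=6: u_6=9/16 ∈ [6/11, 8/11) → index 8
j=7: u_7=31/48 ∈ [6/11, 8/11) → index 8
j=8: u_8=35/48 ∈ [8/11, 10/11) → index 9
j=9: u_9=13/16 ∈ [8/11, 10/11) → index 9
j=10: u_10=43/48 ∈ [8/11, 10/11) → index 9
j=11: u_11=47/48 ∈ [10/11, 1) → index 11

1 3 4 5 6 7 8 8 9 9 9 11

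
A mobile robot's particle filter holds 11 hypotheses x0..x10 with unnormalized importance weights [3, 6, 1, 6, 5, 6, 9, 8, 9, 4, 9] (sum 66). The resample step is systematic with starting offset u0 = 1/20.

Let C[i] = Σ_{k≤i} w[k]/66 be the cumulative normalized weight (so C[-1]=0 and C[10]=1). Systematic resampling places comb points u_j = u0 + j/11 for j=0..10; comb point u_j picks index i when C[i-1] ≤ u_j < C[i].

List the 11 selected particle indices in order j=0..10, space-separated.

C = [1/22, 3/22, 5/33, 8/33, 7/22, 9/22, 6/11, 2/3, 53/66, 19/22, 1]
j=0: u_0=1/20 ∈ [1/22, 3/22) → index 1
j=1: u_1=31/220 ∈ [3/22, 5/33) → index 2
j=2: u_2=51/220 ∈ [5/33, 8/33) → index 3
j=3: u_3=71/220 ∈ [7/22, 9/22) → index 5
j=4: u_4=91/220 ∈ [9/22, 6/11) → index 6
j=5: u_5=111/220 ∈ [9/22, 6/11) → index 6
j=6: u_6=131/220 ∈ [6/11, 2/3) → index 7
j=7: u_7=151/220 ∈ [2/3, 53/66) → index 8
j=8: u_8=171/220 ∈ [2/3, 53/66) → index 8
j=9: u_9=191/220 ∈ [19/22, 1) → index 10
j=10: u_10=211/220 ∈ [19/22, 1) → index 10

1 2 3 5 6 6 7 8 8 10 10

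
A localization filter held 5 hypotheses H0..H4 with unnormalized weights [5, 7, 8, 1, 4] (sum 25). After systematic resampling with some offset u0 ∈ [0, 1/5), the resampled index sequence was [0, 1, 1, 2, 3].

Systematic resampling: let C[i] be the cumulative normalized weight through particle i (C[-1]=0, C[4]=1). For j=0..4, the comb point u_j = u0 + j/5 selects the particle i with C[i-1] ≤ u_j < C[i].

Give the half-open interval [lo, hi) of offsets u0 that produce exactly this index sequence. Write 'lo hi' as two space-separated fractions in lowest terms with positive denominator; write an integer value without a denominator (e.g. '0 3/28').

C = [1/5, 12/25, 4/5, 21/25, 1]
j=0 picked index 0: u0 ∈ [0, 1/5)
j=1 picked index 1: u0 ∈ [0, 7/25)
j=2 picked index 1: u0 ∈ [-1/5, 2/25)
j=3 picked index 2: u0 ∈ [-3/25, 1/5)
j=4 picked index 3: u0 ∈ [0, 1/25)
intersection: [0, 1/25)

0 1/25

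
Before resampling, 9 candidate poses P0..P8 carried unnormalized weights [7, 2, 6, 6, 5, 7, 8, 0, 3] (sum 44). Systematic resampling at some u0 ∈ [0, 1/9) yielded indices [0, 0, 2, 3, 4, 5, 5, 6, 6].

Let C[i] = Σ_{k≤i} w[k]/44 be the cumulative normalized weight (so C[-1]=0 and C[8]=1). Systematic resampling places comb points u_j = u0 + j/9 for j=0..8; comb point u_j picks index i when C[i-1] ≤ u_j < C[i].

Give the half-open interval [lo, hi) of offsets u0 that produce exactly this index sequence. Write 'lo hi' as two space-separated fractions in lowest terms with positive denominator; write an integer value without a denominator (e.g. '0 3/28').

C = [7/44, 9/44, 15/44, 21/44, 13/22, 3/4, 41/44, 41/44, 1]
j=0 picked index 0: u0 ∈ [0, 7/44)
j=1 picked index 0: u0 ∈ [-1/9, 19/396)
j=2 picked index 2: u0 ∈ [-7/396, 47/396)
j=3 picked index 3: u0 ∈ [1/132, 19/132)
j=4 picked index 4: u0 ∈ [13/396, 29/198)
j=5 picked index 5: u0 ∈ [7/198, 7/36)
j=6 picked index 5: u0 ∈ [-5/66, 1/12)
j=7 picked index 6: u0 ∈ [-1/36, 61/396)
j=8 picked index 6: u0 ∈ [-5/36, 17/396)
intersection: [7/198, 17/396)

7/198 17/396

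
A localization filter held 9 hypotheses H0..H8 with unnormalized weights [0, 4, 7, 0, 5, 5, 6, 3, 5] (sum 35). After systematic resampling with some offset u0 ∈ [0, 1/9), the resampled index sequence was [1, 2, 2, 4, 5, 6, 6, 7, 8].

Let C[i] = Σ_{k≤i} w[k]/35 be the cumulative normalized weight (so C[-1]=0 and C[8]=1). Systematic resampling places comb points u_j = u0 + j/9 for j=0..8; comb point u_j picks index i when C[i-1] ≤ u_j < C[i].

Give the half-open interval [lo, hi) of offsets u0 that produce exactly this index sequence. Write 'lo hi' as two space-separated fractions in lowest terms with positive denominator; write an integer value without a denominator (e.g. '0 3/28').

C = [0, 4/35, 11/35, 11/35, 16/35, 3/5, 27/35, 6/7, 1]
j=0 picked index 1: u0 ∈ [0, 4/35)
j=1 picked index 2: u0 ∈ [1/315, 64/315)
j=2 picked index 2: u0 ∈ [-34/315, 29/315)
j=3 picked index 4: u0 ∈ [-2/105, 13/105)
j=4 picked index 5: u0 ∈ [4/315, 7/45)
j=5 picked index 6: u0 ∈ [2/45, 68/315)
j=6 picked index 6: u0 ∈ [-1/15, 11/105)
j=7 picked index 7: u0 ∈ [-2/315, 5/63)
j=8 picked index 8: u0 ∈ [-2/63, 1/9)
intersection: [2/45, 5/63)

2/45 5/63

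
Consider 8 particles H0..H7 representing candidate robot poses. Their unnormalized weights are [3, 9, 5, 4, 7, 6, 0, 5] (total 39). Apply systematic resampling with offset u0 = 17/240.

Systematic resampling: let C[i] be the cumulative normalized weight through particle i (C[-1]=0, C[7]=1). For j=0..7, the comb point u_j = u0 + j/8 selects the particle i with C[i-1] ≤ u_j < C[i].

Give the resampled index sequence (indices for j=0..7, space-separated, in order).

0 1 2 3 4 4 5 7

C = [1/13, 4/13, 17/39, 7/13, 28/39, 34/39, 34/39, 1]
j=0: u_0=17/240 ∈ [0, 1/13) → index 0
j=1: u_1=47/240 ∈ [1/13, 4/13) → index 1
j=2: u_2=77/240 ∈ [4/13, 17/39) → index 2
j=3: u_3=107/240 ∈ [17/39, 7/13) → index 3
j=4: u_4=137/240 ∈ [7/13, 28/39) → index 4
j=5: u_5=167/240 ∈ [7/13, 28/39) → index 4
j=6: u_6=197/240 ∈ [28/39, 34/39) → index 5
j=7: u_7=227/240 ∈ [34/39, 1) → index 7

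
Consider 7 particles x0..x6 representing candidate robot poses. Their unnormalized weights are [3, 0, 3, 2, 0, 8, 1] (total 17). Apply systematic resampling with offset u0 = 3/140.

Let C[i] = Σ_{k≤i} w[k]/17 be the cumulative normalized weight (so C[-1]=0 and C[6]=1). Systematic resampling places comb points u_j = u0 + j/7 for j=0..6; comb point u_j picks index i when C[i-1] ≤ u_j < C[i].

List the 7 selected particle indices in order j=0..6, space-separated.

C = [3/17, 3/17, 6/17, 8/17, 8/17, 16/17, 1]
j=0: u_0=3/140 ∈ [0, 3/17) → index 0
j=1: u_1=23/140 ∈ [0, 3/17) → index 0
j=2: u_2=43/140 ∈ [3/17, 6/17) → index 2
j=3: u_3=9/20 ∈ [6/17, 8/17) → index 3
j=4: u_4=83/140 ∈ [8/17, 16/17) → index 5
j=5: u_5=103/140 ∈ [8/17, 16/17) → index 5
j=6: u_6=123/140 ∈ [8/17, 16/17) → index 5

0 0 2 3 5 5 5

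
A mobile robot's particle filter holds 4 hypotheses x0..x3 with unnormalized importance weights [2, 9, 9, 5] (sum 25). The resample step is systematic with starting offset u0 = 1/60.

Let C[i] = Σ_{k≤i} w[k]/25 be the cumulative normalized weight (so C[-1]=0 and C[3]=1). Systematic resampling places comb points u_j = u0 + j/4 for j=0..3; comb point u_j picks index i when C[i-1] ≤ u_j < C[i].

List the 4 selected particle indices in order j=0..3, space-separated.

0 1 2 2

C = [2/25, 11/25, 4/5, 1]
j=0: u_0=1/60 ∈ [0, 2/25) → index 0
j=1: u_1=4/15 ∈ [2/25, 11/25) → index 1
j=2: u_2=31/60 ∈ [11/25, 4/5) → index 2
j=3: u_3=23/30 ∈ [11/25, 4/5) → index 2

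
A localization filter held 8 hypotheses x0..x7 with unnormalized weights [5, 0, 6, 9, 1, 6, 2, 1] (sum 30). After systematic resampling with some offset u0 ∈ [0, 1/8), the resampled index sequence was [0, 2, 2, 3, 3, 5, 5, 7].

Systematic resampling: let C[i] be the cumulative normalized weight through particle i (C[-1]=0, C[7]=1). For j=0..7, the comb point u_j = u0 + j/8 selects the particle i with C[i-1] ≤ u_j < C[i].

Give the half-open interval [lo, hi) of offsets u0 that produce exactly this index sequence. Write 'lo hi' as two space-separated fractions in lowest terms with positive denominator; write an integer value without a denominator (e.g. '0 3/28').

C = [1/6, 1/6, 11/30, 2/3, 7/10, 9/10, 29/30, 1]
j=0 picked index 0: u0 ∈ [0, 1/6)
j=1 picked index 2: u0 ∈ [1/24, 29/120)
j=2 picked index 2: u0 ∈ [-1/12, 7/60)
j=3 picked index 3: u0 ∈ [-1/120, 7/24)
j=4 picked index 3: u0 ∈ [-2/15, 1/6)
j=5 picked index 5: u0 ∈ [3/40, 11/40)
j=6 picked index 5: u0 ∈ [-1/20, 3/20)
j=7 picked index 7: u0 ∈ [11/120, 1/8)
intersection: [11/120, 7/60)

11/120 7/60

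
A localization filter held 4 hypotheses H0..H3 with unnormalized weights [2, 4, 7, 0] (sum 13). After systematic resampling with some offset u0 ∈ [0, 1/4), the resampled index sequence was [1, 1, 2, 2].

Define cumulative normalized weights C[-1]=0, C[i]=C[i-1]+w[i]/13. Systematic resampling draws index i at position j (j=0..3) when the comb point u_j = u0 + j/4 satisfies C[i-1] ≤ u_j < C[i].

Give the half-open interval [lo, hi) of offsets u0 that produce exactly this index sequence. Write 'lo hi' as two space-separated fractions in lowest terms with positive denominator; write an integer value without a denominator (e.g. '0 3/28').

2/13 11/52

C = [2/13, 6/13, 1, 1]
j=0 picked index 1: u0 ∈ [2/13, 6/13)
j=1 picked index 1: u0 ∈ [-5/52, 11/52)
j=2 picked index 2: u0 ∈ [-1/26, 1/2)
j=3 picked index 2: u0 ∈ [-15/52, 1/4)
intersection: [2/13, 11/52)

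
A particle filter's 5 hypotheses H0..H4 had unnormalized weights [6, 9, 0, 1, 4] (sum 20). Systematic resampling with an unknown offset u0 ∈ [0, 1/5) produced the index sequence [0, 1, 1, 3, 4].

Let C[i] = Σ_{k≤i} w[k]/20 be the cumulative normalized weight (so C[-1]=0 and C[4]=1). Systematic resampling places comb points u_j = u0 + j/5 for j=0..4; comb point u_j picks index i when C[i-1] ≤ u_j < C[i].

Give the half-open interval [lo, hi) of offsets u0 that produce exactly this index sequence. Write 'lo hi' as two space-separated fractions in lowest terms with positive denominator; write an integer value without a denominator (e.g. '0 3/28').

3/20 1/5

C = [3/10, 3/4, 3/4, 4/5, 1]
j=0 picked index 0: u0 ∈ [0, 3/10)
j=1 picked index 1: u0 ∈ [1/10, 11/20)
j=2 picked index 1: u0 ∈ [-1/10, 7/20)
j=3 picked index 3: u0 ∈ [3/20, 1/5)
j=4 picked index 4: u0 ∈ [0, 1/5)
intersection: [3/20, 1/5)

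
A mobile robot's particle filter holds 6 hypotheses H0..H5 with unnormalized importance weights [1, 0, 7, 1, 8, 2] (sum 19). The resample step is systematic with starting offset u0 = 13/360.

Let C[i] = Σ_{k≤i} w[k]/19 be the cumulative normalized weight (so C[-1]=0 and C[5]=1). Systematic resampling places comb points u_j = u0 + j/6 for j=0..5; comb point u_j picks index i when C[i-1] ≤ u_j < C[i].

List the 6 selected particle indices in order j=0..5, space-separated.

C = [1/19, 1/19, 8/19, 9/19, 17/19, 1]
j=0: u_0=13/360 ∈ [0, 1/19) → index 0
j=1: u_1=73/360 ∈ [1/19, 8/19) → index 2
j=2: u_2=133/360 ∈ [1/19, 8/19) → index 2
j=3: u_3=193/360 ∈ [9/19, 17/19) → index 4
j=4: u_4=253/360 ∈ [9/19, 17/19) → index 4
j=5: u_5=313/360 ∈ [9/19, 17/19) → index 4

0 2 2 4 4 4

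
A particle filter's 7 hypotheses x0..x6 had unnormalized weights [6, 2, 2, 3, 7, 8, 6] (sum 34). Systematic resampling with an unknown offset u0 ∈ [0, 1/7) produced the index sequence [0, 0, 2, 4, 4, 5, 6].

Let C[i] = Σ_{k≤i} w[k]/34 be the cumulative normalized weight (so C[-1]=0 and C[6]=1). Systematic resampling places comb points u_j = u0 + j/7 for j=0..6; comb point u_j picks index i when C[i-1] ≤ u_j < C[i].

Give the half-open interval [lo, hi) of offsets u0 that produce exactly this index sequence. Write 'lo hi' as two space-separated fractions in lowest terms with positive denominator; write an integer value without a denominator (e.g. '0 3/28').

C = [3/17, 4/17, 5/17, 13/34, 10/17, 14/17, 1]
j=0 picked index 0: u0 ∈ [0, 3/17)
j=1 picked index 0: u0 ∈ [-1/7, 4/119)
j=2 picked index 2: u0 ∈ [-6/119, 1/119)
j=3 picked index 4: u0 ∈ [-11/238, 19/119)
j=4 picked index 4: u0 ∈ [-45/238, 2/119)
j=5 picked index 5: u0 ∈ [-15/119, 13/119)
j=6 picked index 6: u0 ∈ [-4/119, 1/7)
intersection: [0, 1/119)

0 1/119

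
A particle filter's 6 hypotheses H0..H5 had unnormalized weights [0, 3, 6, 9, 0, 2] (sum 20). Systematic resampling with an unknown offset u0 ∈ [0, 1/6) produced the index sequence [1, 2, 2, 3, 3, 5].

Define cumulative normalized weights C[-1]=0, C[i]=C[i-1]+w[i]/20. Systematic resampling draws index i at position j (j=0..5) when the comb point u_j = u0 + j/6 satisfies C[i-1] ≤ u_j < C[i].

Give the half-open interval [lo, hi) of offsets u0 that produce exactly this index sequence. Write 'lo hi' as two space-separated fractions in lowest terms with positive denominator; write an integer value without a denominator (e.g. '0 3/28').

1/15 7/60

C = [0, 3/20, 9/20, 9/10, 9/10, 1]
j=0 picked index 1: u0 ∈ [0, 3/20)
j=1 picked index 2: u0 ∈ [-1/60, 17/60)
j=2 picked index 2: u0 ∈ [-11/60, 7/60)
j=3 picked index 3: u0 ∈ [-1/20, 2/5)
j=4 picked index 3: u0 ∈ [-13/60, 7/30)
j=5 picked index 5: u0 ∈ [1/15, 1/6)
intersection: [1/15, 7/60)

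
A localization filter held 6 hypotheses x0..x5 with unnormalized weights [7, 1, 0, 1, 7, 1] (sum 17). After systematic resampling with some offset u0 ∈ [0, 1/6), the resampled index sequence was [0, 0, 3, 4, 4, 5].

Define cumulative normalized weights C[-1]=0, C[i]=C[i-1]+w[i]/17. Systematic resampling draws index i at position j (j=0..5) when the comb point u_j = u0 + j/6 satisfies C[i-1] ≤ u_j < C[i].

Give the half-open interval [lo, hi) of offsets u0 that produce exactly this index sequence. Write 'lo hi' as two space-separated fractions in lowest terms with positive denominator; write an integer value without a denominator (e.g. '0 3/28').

7/51 1/6

C = [7/17, 8/17, 8/17, 9/17, 16/17, 1]
j=0 picked index 0: u0 ∈ [0, 7/17)
j=1 picked index 0: u0 ∈ [-1/6, 25/102)
j=2 picked index 3: u0 ∈ [7/51, 10/51)
j=3 picked index 4: u0 ∈ [1/34, 15/34)
j=4 picked index 4: u0 ∈ [-7/51, 14/51)
j=5 picked index 5: u0 ∈ [11/102, 1/6)
intersection: [7/51, 1/6)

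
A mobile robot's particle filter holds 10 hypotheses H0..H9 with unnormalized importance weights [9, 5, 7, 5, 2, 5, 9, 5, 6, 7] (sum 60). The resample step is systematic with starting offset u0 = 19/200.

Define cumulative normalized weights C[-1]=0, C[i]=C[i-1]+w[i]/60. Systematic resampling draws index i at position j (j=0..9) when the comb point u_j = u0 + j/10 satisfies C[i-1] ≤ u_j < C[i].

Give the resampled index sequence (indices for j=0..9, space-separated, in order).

C = [3/20, 7/30, 7/20, 13/30, 7/15, 11/20, 7/10, 47/60, 53/60, 1]
j=0: u_0=19/200 ∈ [0, 3/20) → index 0
j=1: u_1=39/200 ∈ [3/20, 7/30) → index 1
j=2: u_2=59/200 ∈ [7/30, 7/20) → index 2
j=3: u_3=79/200 ∈ [7/20, 13/30) → index 3
j=4: u_4=99/200 ∈ [7/15, 11/20) → index 5
j=5: u_5=119/200 ∈ [11/20, 7/10) → index 6
j=6: u_6=139/200 ∈ [11/20, 7/10) → index 6
j=7: u_7=159/200 ∈ [47/60, 53/60) → index 8
j=8: u_8=179/200 ∈ [53/60, 1) → index 9
j=9: u_9=199/200 ∈ [53/60, 1) → index 9

0 1 2 3 5 6 6 8 9 9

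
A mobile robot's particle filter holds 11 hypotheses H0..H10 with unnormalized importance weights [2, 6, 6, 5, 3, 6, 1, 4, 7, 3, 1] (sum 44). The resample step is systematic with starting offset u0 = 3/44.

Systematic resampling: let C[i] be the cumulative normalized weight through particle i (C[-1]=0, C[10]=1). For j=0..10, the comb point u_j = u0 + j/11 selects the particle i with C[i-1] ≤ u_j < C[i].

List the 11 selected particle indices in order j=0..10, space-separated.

1 1 2 3 4 5 5 7 8 8 10

C = [1/22, 2/11, 7/22, 19/44, 1/2, 7/11, 29/44, 3/4, 10/11, 43/44, 1]
j=0: u_0=3/44 ∈ [1/22, 2/11) → index 1
j=1: u_1=7/44 ∈ [1/22, 2/11) → index 1
j=2: u_2=1/4 ∈ [2/11, 7/22) → index 2
j=3: u_3=15/44 ∈ [7/22, 19/44) → index 3
j=4: u_4=19/44 ∈ [19/44, 1/2) → index 4
j=5: u_5=23/44 ∈ [1/2, 7/11) → index 5
j=6: u_6=27/44 ∈ [1/2, 7/11) → index 5
j=7: u_7=31/44 ∈ [29/44, 3/4) → index 7
j=8: u_8=35/44 ∈ [3/4, 10/11) → index 8
j=9: u_9=39/44 ∈ [3/4, 10/11) → index 8
j=10: u_10=43/44 ∈ [43/44, 1) → index 10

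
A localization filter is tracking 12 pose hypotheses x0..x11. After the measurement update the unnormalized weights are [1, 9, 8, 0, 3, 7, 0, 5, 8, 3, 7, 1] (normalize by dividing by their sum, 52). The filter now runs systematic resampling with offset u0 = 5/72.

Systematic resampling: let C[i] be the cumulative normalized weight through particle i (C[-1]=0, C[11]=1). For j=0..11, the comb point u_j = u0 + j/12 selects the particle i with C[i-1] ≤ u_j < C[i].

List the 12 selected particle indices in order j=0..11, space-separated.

1 1 2 2 4 5 7 8 8 9 10 11

C = [1/52, 5/26, 9/26, 9/26, 21/52, 7/13, 7/13, 33/52, 41/52, 11/13, 51/52, 1]
j=0: u_0=5/72 ∈ [1/52, 5/26) → index 1
j=1: u_1=11/72 ∈ [1/52, 5/26) → index 1
j=2: u_2=17/72 ∈ [5/26, 9/26) → index 2
j=3: u_3=23/72 ∈ [5/26, 9/26) → index 2
j=4: u_4=29/72 ∈ [9/26, 21/52) → index 4
j=5: u_5=35/72 ∈ [21/52, 7/13) → index 5
j=6: u_6=41/72 ∈ [7/13, 33/52) → index 7
j=7: u_7=47/72 ∈ [33/52, 41/52) → index 8
j=8: u_8=53/72 ∈ [33/52, 41/52) → index 8
j=9: u_9=59/72 ∈ [41/52, 11/13) → index 9
j=10: u_10=65/72 ∈ [11/13, 51/52) → index 10
j=11: u_11=71/72 ∈ [51/52, 1) → index 11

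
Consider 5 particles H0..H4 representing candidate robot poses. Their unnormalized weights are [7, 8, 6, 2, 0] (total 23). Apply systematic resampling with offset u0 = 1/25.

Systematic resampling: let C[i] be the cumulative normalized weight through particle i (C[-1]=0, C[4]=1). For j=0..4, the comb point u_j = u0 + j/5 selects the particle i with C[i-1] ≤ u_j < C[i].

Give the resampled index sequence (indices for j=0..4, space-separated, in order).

C = [7/23, 15/23, 21/23, 1, 1]
j=0: u_0=1/25 ∈ [0, 7/23) → index 0
j=1: u_1=6/25 ∈ [0, 7/23) → index 0
j=2: u_2=11/25 ∈ [7/23, 15/23) → index 1
j=3: u_3=16/25 ∈ [7/23, 15/23) → index 1
j=4: u_4=21/25 ∈ [15/23, 21/23) → index 2

0 0 1 1 2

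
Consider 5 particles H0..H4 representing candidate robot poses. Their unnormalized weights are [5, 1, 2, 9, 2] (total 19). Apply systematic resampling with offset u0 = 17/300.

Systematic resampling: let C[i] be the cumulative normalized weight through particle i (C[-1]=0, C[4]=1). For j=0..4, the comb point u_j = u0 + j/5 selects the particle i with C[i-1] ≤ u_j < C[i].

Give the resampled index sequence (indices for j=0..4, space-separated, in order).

C = [5/19, 6/19, 8/19, 17/19, 1]
j=0: u_0=17/300 ∈ [0, 5/19) → index 0
j=1: u_1=77/300 ∈ [0, 5/19) → index 0
j=2: u_2=137/300 ∈ [8/19, 17/19) → index 3
j=3: u_3=197/300 ∈ [8/19, 17/19) → index 3
j=4: u_4=257/300 ∈ [8/19, 17/19) → index 3

0 0 3 3 3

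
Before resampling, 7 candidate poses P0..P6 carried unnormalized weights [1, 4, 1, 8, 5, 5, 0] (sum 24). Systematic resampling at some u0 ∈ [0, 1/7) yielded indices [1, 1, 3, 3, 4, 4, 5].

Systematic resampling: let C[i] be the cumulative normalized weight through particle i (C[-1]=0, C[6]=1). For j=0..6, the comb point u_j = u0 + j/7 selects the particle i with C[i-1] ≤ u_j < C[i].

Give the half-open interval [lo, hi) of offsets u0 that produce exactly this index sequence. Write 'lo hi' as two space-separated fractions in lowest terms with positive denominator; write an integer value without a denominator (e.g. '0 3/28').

1/24 11/168

C = [1/24, 5/24, 1/4, 7/12, 19/24, 1, 1]
j=0 picked index 1: u0 ∈ [1/24, 5/24)
j=1 picked index 1: u0 ∈ [-17/168, 11/168)
j=2 picked index 3: u0 ∈ [-1/28, 25/84)
j=3 picked index 3: u0 ∈ [-5/28, 13/84)
j=4 picked index 4: u0 ∈ [1/84, 37/168)
j=5 picked index 4: u0 ∈ [-11/84, 13/168)
j=6 picked index 5: u0 ∈ [-11/168, 1/7)
intersection: [1/24, 11/168)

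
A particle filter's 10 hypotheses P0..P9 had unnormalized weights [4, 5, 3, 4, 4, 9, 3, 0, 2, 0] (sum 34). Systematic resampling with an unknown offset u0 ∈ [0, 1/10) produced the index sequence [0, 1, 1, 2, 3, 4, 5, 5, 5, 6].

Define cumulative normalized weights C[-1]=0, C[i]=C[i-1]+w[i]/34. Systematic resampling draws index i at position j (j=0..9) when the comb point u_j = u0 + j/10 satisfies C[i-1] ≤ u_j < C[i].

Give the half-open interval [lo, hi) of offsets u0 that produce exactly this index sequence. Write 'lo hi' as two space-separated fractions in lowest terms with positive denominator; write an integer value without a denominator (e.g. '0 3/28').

C = [2/17, 9/34, 6/17, 8/17, 10/17, 29/34, 16/17, 16/17, 1, 1]
j=0 picked index 0: u0 ∈ [0, 2/17)
j=1 picked index 1: u0 ∈ [3/170, 14/85)
j=2 picked index 1: u0 ∈ [-7/85, 11/170)
j=3 picked index 2: u0 ∈ [-3/85, 9/170)
j=4 picked index 3: u0 ∈ [-4/85, 6/85)
j=5 picked index 4: u0 ∈ [-1/34, 3/34)
j=6 picked index 5: u0 ∈ [-1/85, 43/170)
j=7 picked index 5: u0 ∈ [-19/170, 13/85)
j=8 picked index 5: u0 ∈ [-18/85, 9/170)
j=9 picked index 6: u0 ∈ [-4/85, 7/170)
intersection: [3/170, 7/170)

3/170 7/170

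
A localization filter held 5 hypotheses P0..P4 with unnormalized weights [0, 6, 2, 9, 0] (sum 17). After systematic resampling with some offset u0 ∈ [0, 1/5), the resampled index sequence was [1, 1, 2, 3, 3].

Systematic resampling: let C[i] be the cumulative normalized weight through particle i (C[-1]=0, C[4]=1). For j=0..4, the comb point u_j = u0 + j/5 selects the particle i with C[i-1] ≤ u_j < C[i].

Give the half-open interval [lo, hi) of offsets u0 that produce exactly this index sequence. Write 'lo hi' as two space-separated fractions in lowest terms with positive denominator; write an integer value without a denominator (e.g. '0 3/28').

C = [0, 6/17, 8/17, 1, 1]
j=0 picked index 1: u0 ∈ [0, 6/17)
j=1 picked index 1: u0 ∈ [-1/5, 13/85)
j=2 picked index 2: u0 ∈ [-4/85, 6/85)
j=3 picked index 3: u0 ∈ [-11/85, 2/5)
j=4 picked index 3: u0 ∈ [-28/85, 1/5)
intersection: [0, 6/85)

0 6/85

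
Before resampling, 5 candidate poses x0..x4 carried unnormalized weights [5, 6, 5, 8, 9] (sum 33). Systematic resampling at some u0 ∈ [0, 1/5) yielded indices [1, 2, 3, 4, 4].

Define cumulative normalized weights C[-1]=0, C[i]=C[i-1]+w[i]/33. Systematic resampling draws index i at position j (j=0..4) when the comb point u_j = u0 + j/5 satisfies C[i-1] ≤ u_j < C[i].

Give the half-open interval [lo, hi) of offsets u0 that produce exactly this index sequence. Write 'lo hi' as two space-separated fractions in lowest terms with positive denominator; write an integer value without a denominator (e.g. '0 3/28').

C = [5/33, 1/3, 16/33, 8/11, 1]
j=0 picked index 1: u0 ∈ [5/33, 1/3)
j=1 picked index 2: u0 ∈ [2/15, 47/165)
j=2 picked index 3: u0 ∈ [14/165, 18/55)
j=3 picked index 4: u0 ∈ [7/55, 2/5)
j=4 picked index 4: u0 ∈ [-4/55, 1/5)
intersection: [5/33, 1/5)

5/33 1/5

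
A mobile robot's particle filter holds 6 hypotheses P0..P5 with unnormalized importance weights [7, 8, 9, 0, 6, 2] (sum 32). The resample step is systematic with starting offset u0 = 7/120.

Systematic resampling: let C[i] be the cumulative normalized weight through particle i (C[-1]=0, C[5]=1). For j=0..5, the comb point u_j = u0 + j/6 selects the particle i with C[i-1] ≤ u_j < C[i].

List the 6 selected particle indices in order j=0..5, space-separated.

0 1 1 2 2 4

C = [7/32, 15/32, 3/4, 3/4, 15/16, 1]
j=0: u_0=7/120 ∈ [0, 7/32) → index 0
j=1: u_1=9/40 ∈ [7/32, 15/32) → index 1
j=2: u_2=47/120 ∈ [7/32, 15/32) → index 1
j=3: u_3=67/120 ∈ [15/32, 3/4) → index 2
j=4: u_4=29/40 ∈ [15/32, 3/4) → index 2
j=5: u_5=107/120 ∈ [3/4, 15/16) → index 4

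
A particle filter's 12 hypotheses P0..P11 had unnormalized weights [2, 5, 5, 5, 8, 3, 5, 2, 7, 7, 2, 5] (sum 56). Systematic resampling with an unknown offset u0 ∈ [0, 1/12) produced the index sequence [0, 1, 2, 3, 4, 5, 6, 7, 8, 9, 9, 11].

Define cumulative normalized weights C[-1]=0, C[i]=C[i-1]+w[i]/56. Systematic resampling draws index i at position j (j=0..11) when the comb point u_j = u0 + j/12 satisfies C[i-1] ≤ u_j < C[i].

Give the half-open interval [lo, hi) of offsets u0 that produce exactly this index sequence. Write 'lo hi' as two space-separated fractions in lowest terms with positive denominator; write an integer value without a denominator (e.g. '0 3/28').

5/168 1/28

C = [1/28, 1/8, 3/14, 17/56, 25/56, 1/2, 33/56, 5/8, 3/4, 7/8, 51/56, 1]
j=0 picked index 0: u0 ∈ [0, 1/28)
j=1 picked index 1: u0 ∈ [-1/21, 1/24)
j=2 picked index 2: u0 ∈ [-1/24, 1/21)
j=3 picked index 3: u0 ∈ [-1/28, 3/56)
j=4 picked index 4: u0 ∈ [-5/168, 19/168)
j=5 picked index 5: u0 ∈ [5/168, 1/12)
j=6 picked index 6: u0 ∈ [0, 5/56)
j=7 picked index 7: u0 ∈ [1/168, 1/24)
j=8 picked index 8: u0 ∈ [-1/24, 1/12)
j=9 picked index 9: u0 ∈ [0, 1/8)
j=10 picked index 9: u0 ∈ [-1/12, 1/24)
j=11 picked index 11: u0 ∈ [-1/168, 1/12)
intersection: [5/168, 1/28)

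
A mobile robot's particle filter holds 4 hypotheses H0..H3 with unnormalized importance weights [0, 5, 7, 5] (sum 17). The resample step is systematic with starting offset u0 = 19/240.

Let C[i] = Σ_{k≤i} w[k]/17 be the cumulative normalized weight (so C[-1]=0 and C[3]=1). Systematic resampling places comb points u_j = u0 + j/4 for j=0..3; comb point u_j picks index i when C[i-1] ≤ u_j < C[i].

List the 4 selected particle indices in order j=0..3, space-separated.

C = [0, 5/17, 12/17, 1]
j=0: u_0=19/240 ∈ [0, 5/17) → index 1
j=1: u_1=79/240 ∈ [5/17, 12/17) → index 2
j=2: u_2=139/240 ∈ [5/17, 12/17) → index 2
j=3: u_3=199/240 ∈ [12/17, 1) → index 3

1 2 2 3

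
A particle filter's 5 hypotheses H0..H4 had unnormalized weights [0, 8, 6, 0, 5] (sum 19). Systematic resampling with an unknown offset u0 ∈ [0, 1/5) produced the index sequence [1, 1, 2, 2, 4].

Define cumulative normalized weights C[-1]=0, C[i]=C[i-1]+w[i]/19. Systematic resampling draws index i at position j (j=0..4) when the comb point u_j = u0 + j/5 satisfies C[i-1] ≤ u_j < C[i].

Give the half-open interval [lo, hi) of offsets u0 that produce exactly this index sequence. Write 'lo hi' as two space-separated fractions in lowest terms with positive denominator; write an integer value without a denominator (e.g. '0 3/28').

C = [0, 8/19, 14/19, 14/19, 1]
j=0 picked index 1: u0 ∈ [0, 8/19)
j=1 picked index 1: u0 ∈ [-1/5, 21/95)
j=2 picked index 2: u0 ∈ [2/95, 32/95)
j=3 picked index 2: u0 ∈ [-17/95, 13/95)
j=4 picked index 4: u0 ∈ [-6/95, 1/5)
intersection: [2/95, 13/95)

2/95 13/95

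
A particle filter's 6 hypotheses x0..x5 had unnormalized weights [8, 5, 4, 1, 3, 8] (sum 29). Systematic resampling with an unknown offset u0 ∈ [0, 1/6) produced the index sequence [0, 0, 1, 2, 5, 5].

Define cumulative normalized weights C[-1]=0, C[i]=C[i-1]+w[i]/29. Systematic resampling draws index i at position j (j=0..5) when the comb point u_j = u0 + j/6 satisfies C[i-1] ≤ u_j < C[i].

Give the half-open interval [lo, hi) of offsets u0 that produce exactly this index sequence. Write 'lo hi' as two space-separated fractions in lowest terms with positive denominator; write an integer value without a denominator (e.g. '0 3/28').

5/87 5/58

C = [8/29, 13/29, 17/29, 18/29, 21/29, 1]
j=0 picked index 0: u0 ∈ [0, 8/29)
j=1 picked index 0: u0 ∈ [-1/6, 19/174)
j=2 picked index 1: u0 ∈ [-5/87, 10/87)
j=3 picked index 2: u0 ∈ [-3/58, 5/58)
j=4 picked index 5: u0 ∈ [5/87, 1/3)
j=5 picked index 5: u0 ∈ [-19/174, 1/6)
intersection: [5/87, 5/58)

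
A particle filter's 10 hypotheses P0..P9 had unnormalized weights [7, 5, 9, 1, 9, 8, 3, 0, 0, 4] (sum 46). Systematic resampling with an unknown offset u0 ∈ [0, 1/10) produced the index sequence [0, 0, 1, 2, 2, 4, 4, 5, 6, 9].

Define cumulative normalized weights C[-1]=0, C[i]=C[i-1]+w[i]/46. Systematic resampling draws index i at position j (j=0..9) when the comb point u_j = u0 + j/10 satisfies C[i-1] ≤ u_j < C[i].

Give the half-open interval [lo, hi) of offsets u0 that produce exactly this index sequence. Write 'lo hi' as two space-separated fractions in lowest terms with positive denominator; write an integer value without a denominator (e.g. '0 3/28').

11/230 6/115

C = [7/46, 6/23, 21/46, 11/23, 31/46, 39/46, 21/23, 21/23, 21/23, 1]
j=0 picked index 0: u0 ∈ [0, 7/46)
j=1 picked index 0: u0 ∈ [-1/10, 6/115)
j=2 picked index 1: u0 ∈ [-11/230, 7/115)
j=3 picked index 2: u0 ∈ [-9/230, 18/115)
j=4 picked index 2: u0 ∈ [-16/115, 13/230)
j=5 picked index 4: u0 ∈ [-1/46, 4/23)
j=6 picked index 4: u0 ∈ [-14/115, 17/230)
j=7 picked index 5: u0 ∈ [-3/115, 17/115)
j=8 picked index 6: u0 ∈ [11/230, 13/115)
j=9 picked index 9: u0 ∈ [3/230, 1/10)
intersection: [11/230, 6/115)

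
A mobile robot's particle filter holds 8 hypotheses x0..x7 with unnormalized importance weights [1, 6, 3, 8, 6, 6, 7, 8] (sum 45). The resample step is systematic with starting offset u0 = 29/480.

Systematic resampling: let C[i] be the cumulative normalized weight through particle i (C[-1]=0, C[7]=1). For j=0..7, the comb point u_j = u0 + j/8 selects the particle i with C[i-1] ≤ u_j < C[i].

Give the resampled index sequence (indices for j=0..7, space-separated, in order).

1 2 3 4 5 6 6 7

C = [1/45, 7/45, 2/9, 2/5, 8/15, 2/3, 37/45, 1]
j=0: u_0=29/480 ∈ [1/45, 7/45) → index 1
j=1: u_1=89/480 ∈ [7/45, 2/9) → index 2
j=2: u_2=149/480 ∈ [2/9, 2/5) → index 3
j=3: u_3=209/480 ∈ [2/5, 8/15) → index 4
j=4: u_4=269/480 ∈ [8/15, 2/3) → index 5
j=5: u_5=329/480 ∈ [2/3, 37/45) → index 6
j=6: u_6=389/480 ∈ [2/3, 37/45) → index 6
j=7: u_7=449/480 ∈ [37/45, 1) → index 7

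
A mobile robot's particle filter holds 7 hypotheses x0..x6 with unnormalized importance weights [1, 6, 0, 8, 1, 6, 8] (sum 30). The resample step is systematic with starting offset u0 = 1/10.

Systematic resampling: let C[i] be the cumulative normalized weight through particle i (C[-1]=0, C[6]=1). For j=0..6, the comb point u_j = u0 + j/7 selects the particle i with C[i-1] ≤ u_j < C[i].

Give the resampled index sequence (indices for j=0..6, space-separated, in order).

1 3 3 4 5 6 6

C = [1/30, 7/30, 7/30, 1/2, 8/15, 11/15, 1]
j=0: u_0=1/10 ∈ [1/30, 7/30) → index 1
j=1: u_1=17/70 ∈ [7/30, 1/2) → index 3
j=2: u_2=27/70 ∈ [7/30, 1/2) → index 3
j=3: u_3=37/70 ∈ [1/2, 8/15) → index 4
j=4: u_4=47/70 ∈ [8/15, 11/15) → index 5
j=5: u_5=57/70 ∈ [11/15, 1) → index 6
j=6: u_6=67/70 ∈ [11/15, 1) → index 6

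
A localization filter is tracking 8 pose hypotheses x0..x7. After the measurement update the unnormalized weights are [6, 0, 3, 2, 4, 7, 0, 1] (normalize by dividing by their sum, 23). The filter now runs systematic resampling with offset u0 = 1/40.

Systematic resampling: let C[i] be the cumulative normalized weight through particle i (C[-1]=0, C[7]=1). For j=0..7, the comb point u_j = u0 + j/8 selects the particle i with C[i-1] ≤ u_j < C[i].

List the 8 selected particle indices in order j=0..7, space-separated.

0 0 2 3 4 4 5 5

C = [6/23, 6/23, 9/23, 11/23, 15/23, 22/23, 22/23, 1]
j=0: u_0=1/40 ∈ [0, 6/23) → index 0
j=1: u_1=3/20 ∈ [0, 6/23) → index 0
j=2: u_2=11/40 ∈ [6/23, 9/23) → index 2
j=3: u_3=2/5 ∈ [9/23, 11/23) → index 3
j=4: u_4=21/40 ∈ [11/23, 15/23) → index 4
j=5: u_5=13/20 ∈ [11/23, 15/23) → index 4
j=6: u_6=31/40 ∈ [15/23, 22/23) → index 5
j=7: u_7=9/10 ∈ [15/23, 22/23) → index 5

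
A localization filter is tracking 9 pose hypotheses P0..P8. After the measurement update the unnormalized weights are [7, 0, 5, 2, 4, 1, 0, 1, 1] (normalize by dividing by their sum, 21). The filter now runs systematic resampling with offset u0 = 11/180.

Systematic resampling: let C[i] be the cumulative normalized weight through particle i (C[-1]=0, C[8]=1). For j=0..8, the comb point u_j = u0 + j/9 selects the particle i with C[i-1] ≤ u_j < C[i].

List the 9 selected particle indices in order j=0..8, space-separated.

0 0 0 2 2 3 4 4 7

C = [1/3, 1/3, 4/7, 2/3, 6/7, 19/21, 19/21, 20/21, 1]
j=0: u_0=11/180 ∈ [0, 1/3) → index 0
j=1: u_1=31/180 ∈ [0, 1/3) → index 0
j=2: u_2=17/60 ∈ [0, 1/3) → index 0
j=3: u_3=71/180 ∈ [1/3, 4/7) → index 2
j=4: u_4=91/180 ∈ [1/3, 4/7) → index 2
j=5: u_5=37/60 ∈ [4/7, 2/3) → index 3
j=6: u_6=131/180 ∈ [2/3, 6/7) → index 4
j=7: u_7=151/180 ∈ [2/3, 6/7) → index 4
j=8: u_8=19/20 ∈ [19/21, 20/21) → index 7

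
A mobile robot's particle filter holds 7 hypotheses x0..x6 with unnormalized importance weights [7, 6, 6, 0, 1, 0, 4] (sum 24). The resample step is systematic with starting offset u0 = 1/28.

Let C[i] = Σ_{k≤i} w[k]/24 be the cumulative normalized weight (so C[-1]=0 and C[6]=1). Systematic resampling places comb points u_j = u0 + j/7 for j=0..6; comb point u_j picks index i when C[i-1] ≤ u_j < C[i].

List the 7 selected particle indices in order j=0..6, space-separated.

C = [7/24, 13/24, 19/24, 19/24, 5/6, 5/6, 1]
j=0: u_0=1/28 ∈ [0, 7/24) → index 0
j=1: u_1=5/28 ∈ [0, 7/24) → index 0
j=2: u_2=9/28 ∈ [7/24, 13/24) → index 1
j=3: u_3=13/28 ∈ [7/24, 13/24) → index 1
j=4: u_4=17/28 ∈ [13/24, 19/24) → index 2
j=5: u_5=3/4 ∈ [13/24, 19/24) → index 2
j=6: u_6=25/28 ∈ [5/6, 1) → index 6

0 0 1 1 2 2 6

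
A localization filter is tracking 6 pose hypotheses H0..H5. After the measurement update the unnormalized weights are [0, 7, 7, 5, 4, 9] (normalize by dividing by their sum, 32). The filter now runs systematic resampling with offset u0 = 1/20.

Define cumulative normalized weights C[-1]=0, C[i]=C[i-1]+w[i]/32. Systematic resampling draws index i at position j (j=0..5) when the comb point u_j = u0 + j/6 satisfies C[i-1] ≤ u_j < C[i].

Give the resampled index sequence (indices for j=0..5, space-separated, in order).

C = [0, 7/32, 7/16, 19/32, 23/32, 1]
j=0: u_0=1/20 ∈ [0, 7/32) → index 1
j=1: u_1=13/60 ∈ [0, 7/32) → index 1
j=2: u_2=23/60 ∈ [7/32, 7/16) → index 2
j=3: u_3=11/20 ∈ [7/16, 19/32) → index 3
j=4: u_4=43/60 ∈ [19/32, 23/32) → index 4
j=5: u_5=53/60 ∈ [23/32, 1) → index 5

1 1 2 3 4 5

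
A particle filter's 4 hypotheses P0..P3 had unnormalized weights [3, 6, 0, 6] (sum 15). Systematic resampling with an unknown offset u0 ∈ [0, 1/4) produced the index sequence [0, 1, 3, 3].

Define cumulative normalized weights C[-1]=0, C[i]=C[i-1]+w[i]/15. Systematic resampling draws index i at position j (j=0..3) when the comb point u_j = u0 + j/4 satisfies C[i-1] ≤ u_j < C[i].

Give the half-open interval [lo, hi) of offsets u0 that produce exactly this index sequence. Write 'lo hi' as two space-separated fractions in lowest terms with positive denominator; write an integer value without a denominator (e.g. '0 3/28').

1/10 1/5

C = [1/5, 3/5, 3/5, 1]
j=0 picked index 0: u0 ∈ [0, 1/5)
j=1 picked index 1: u0 ∈ [-1/20, 7/20)
j=2 picked index 3: u0 ∈ [1/10, 1/2)
j=3 picked index 3: u0 ∈ [-3/20, 1/4)
intersection: [1/10, 1/5)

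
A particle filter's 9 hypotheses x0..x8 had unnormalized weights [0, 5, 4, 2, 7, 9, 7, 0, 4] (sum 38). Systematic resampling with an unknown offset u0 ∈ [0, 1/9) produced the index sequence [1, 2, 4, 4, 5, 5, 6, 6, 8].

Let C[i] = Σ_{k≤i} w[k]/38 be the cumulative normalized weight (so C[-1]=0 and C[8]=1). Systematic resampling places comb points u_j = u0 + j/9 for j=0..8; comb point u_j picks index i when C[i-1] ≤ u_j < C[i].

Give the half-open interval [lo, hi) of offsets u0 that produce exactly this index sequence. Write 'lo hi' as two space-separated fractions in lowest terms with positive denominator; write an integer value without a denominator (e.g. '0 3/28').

23/342 1/9

C = [0, 5/38, 9/38, 11/38, 9/19, 27/38, 17/19, 17/19, 1]
j=0 picked index 1: u0 ∈ [0, 5/38)
j=1 picked index 2: u0 ∈ [7/342, 43/342)
j=2 picked index 4: u0 ∈ [23/342, 43/171)
j=3 picked index 4: u0 ∈ [-5/114, 8/57)
j=4 picked index 5: u0 ∈ [5/171, 91/342)
j=5 picked index 5: u0 ∈ [-14/171, 53/342)
j=6 picked index 6: u0 ∈ [5/114, 13/57)
j=7 picked index 6: u0 ∈ [-23/342, 20/171)
j=8 picked index 8: u0 ∈ [1/171, 1/9)
intersection: [23/342, 1/9)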